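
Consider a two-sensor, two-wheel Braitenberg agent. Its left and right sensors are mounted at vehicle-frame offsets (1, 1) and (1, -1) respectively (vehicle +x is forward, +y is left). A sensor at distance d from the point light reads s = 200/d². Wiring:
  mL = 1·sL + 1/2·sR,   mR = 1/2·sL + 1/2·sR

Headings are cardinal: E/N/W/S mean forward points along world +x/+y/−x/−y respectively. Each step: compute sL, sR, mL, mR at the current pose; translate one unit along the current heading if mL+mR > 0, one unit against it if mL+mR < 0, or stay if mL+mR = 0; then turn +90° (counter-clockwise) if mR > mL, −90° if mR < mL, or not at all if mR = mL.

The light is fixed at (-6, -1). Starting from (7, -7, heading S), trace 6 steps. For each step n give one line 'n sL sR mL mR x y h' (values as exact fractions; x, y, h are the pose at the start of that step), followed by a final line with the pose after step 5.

0 40/49 200/193 12620/9457 8760/9457 7 -7 S
1 25/26 10/9 355/234 485/468 7 -8 W
2 200/157 40/41 11340/6437 7240/6437 6 -8 N
3 100/97 100/109 15750/10573 10300/10573 6 -7 E
4 40/49 200/193 12620/9457 8760/9457 7 -7 S
5 25/26 10/9 355/234 485/468 7 -8 W
final 6 -8 N

n=0: pose=(7,-7,S); sL=40/49, sR=200/193; mL=12620/9457, mR=8760/9457; mL+mR=21380/9457 → advance +1; mR−mL=-20/49 → turn -1·90°
n=1: pose=(7,-8,W); sL=25/26, sR=10/9; mL=355/234, mR=485/468; mL+mR=1195/468 → advance +1; mR−mL=-25/52 → turn -1·90°
n=2: pose=(6,-8,N); sL=200/157, sR=40/41; mL=11340/6437, mR=7240/6437; mL+mR=18580/6437 → advance +1; mR−mL=-100/157 → turn -1·90°
n=3: pose=(6,-7,E); sL=100/97, sR=100/109; mL=15750/10573, mR=10300/10573; mL+mR=26050/10573 → advance +1; mR−mL=-50/97 → turn -1·90°
n=4: pose=(7,-7,S); sL=40/49, sR=200/193; mL=12620/9457, mR=8760/9457; mL+mR=21380/9457 → advance +1; mR−mL=-20/49 → turn -1·90°
n=5: pose=(7,-8,W); sL=25/26, sR=10/9; mL=355/234, mR=485/468; mL+mR=1195/468 → advance +1; mR−mL=-25/52 → turn -1·90°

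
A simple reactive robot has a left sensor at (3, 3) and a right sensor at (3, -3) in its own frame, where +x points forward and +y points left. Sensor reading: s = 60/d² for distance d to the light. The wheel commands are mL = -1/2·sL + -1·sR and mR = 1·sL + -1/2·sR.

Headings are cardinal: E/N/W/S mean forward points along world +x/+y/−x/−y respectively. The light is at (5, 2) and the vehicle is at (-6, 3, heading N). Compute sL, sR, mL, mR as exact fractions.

15/53 3/4 -189/212 -39/424

left sensor world pos  = (-9, 6); dL² = 212
right sensor world pos = (-3, 6); dR² = 80
sL = 60/212 = 15/53
sR = 60/80 = 3/4
mL = -1/2·sL + -1·sR = -189/212
mR = 1·sL + -1/2·sR = -39/424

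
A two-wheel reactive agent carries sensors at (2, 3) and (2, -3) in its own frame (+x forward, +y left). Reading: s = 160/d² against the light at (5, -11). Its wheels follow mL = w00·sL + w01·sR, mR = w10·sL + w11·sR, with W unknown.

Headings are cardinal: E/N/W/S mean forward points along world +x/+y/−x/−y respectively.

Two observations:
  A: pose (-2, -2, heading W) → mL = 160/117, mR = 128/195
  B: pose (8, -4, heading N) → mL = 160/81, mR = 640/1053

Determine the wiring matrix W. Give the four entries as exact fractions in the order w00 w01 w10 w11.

obs A: pose=(-2,-2,W) → sL=160/117, sR=32/45, mL=160/117, mR=128/195
obs B: pose=(8,-4,N) → sL=160/81, sR=160/117, mL=160/81, mR=640/1053
sensor matrix S = [[160/117, 32/45], [160/81, 160/117]]; det S = 57344/123201
solve [mL_A; mL_B] = S·[w00; w01] and [mR_A; mR_B] = S·[w10; w11]:
  w00 = 1, w01 = 0, w10 = 1, w11 = -1

1 0 1 -1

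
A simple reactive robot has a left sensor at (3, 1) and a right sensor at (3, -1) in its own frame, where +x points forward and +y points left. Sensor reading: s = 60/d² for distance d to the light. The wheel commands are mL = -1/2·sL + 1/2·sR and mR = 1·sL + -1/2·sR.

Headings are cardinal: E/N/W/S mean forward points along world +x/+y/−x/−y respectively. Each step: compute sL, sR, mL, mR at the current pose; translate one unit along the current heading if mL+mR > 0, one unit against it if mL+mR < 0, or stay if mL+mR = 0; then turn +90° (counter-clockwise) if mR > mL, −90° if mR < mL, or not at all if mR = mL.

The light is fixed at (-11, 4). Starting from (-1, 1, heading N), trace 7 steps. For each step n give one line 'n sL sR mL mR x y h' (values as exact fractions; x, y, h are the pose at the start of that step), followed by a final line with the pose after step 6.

n=0: pose=(-1,1,N); sL=20/27, sR=60/121; mL=-400/3267, mR=1610/3267; mL+mR=10/27 → advance +1; mR−mL=670/1089 → turn +1·90°
n=1: pose=(-1,2,W); sL=30/29, sR=6/5; mL=12/145, mR=63/145; mL+mR=15/29 → advance +1; mR−mL=51/145 → turn +1·90°
n=2: pose=(-2,2,S); sL=12/25, sR=60/89; mL=216/2225, mR=318/2225; mL+mR=6/25 → advance +1; mR−mL=102/2225 → turn +1·90°
n=3: pose=(-2,1,E); sL=15/37, sR=3/8; mL=-9/592, mR=129/592; mL+mR=15/74 → advance +1; mR−mL=69/296 → turn +1·90°
n=4: pose=(-1,1,N); sL=20/27, sR=60/121; mL=-400/3267, mR=1610/3267; mL+mR=10/27 → advance +1; mR−mL=670/1089 → turn +1·90°
n=5: pose=(-1,2,W); sL=30/29, sR=6/5; mL=12/145, mR=63/145; mL+mR=15/29 → advance +1; mR−mL=51/145 → turn +1·90°
n=6: pose=(-2,2,S); sL=12/25, sR=60/89; mL=216/2225, mR=318/2225; mL+mR=6/25 → advance +1; mR−mL=102/2225 → turn +1·90°

0 20/27 60/121 -400/3267 1610/3267 -1 1 N
1 30/29 6/5 12/145 63/145 -1 2 W
2 12/25 60/89 216/2225 318/2225 -2 2 S
3 15/37 3/8 -9/592 129/592 -2 1 E
4 20/27 60/121 -400/3267 1610/3267 -1 1 N
5 30/29 6/5 12/145 63/145 -1 2 W
6 12/25 60/89 216/2225 318/2225 -2 2 S
final -2 1 E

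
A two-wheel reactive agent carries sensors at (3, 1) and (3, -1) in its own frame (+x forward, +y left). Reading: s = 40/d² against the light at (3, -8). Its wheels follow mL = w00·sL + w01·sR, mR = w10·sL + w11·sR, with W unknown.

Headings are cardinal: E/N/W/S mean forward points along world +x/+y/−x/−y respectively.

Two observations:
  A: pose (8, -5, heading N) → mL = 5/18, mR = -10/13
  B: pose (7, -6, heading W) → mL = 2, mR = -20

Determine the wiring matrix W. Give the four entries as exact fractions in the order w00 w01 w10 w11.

obs A: pose=(8,-5,N) → sL=10/13, sR=5/9, mL=5/18, mR=-10/13
obs B: pose=(7,-6,W) → sL=20, sR=4, mL=2, mR=-20
sensor matrix S = [[10/13, 5/9], [20, 4]]; det S = -940/117
solve [mL_A; mL_B] = S·[w00; w01] and [mR_A; mR_B] = S·[w10; w11]:
  w00 = 0, w01 = 1/2, w10 = -1, w11 = 0

0 1/2 -1 0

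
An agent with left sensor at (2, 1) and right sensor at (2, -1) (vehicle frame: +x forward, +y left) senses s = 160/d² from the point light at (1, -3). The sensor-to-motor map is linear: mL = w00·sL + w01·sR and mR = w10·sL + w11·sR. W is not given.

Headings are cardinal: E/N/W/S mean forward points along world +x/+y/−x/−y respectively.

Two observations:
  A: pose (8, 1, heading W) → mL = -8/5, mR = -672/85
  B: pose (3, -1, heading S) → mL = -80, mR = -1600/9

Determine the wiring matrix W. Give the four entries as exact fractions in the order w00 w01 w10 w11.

0 -1/2 -1 -1

obs A: pose=(8,1,W) → sL=80/17, sR=16/5, mL=-8/5, mR=-672/85
obs B: pose=(3,-1,S) → sL=160/9, sR=160, mL=-80, mR=-1600/9
sensor matrix S = [[80/17, 16/5], [160/9, 160]]; det S = 106496/153
solve [mL_A; mL_B] = S·[w00; w01] and [mR_A; mR_B] = S·[w10; w11]:
  w00 = 0, w01 = -1/2, w10 = -1, w11 = -1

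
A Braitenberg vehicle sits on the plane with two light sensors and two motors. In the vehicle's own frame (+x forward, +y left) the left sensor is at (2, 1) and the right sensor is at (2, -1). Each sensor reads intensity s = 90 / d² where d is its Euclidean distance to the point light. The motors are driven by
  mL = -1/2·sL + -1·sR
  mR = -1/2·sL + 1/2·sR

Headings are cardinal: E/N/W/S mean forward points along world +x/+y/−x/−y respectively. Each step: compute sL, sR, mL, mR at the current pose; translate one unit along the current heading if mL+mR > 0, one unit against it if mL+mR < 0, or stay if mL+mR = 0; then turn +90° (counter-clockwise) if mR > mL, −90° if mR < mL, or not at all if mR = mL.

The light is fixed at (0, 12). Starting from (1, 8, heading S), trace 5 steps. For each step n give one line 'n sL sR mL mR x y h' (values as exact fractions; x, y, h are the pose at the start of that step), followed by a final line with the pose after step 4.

0 9/4 5/2 -29/8 1/8 1 8 S
1 90/13 18/5 -459/65 -108/65 1 9 E
2 45 45 -135/2 0 0 9 N
3 90/29 90/13 -3195/377 720/377 0 8 W
4 9/4 5/2 -29/8 1/8 1 8 S
final 1 9 E

n=0: pose=(1,8,S); sL=9/4, sR=5/2; mL=-29/8, mR=1/8; mL+mR=-7/2 → advance -1; mR−mL=15/4 → turn +1·90°
n=1: pose=(1,9,E); sL=90/13, sR=18/5; mL=-459/65, mR=-108/65; mL+mR=-567/65 → advance -1; mR−mL=27/5 → turn +1·90°
n=2: pose=(0,9,N); sL=45, sR=45; mL=-135/2, mR=0; mL+mR=-135/2 → advance -1; mR−mL=135/2 → turn +1·90°
n=3: pose=(0,8,W); sL=90/29, sR=90/13; mL=-3195/377, mR=720/377; mL+mR=-2475/377 → advance -1; mR−mL=135/13 → turn +1·90°
n=4: pose=(1,8,S); sL=9/4, sR=5/2; mL=-29/8, mR=1/8; mL+mR=-7/2 → advance -1; mR−mL=15/4 → turn +1·90°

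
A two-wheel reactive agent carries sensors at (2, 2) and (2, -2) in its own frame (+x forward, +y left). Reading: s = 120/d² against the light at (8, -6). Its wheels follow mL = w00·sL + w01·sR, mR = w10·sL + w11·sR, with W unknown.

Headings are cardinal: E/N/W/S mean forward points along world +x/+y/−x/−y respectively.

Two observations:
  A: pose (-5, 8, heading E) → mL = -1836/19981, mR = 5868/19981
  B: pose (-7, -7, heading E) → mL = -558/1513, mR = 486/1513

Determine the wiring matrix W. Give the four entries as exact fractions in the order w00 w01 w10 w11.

obs A: pose=(-5,8,E) → sL=120/377, sR=24/53, mL=-1836/19981, mR=5868/19981
obs B: pose=(-7,-7,E) → sL=12/17, sR=60/89, mL=-558/1513, mR=486/1513
sensor matrix S = [[120/377, 24/53], [12/17, 60/89]]; det S = -3176064/30231253
solve [mL_A; mL_B] = S·[w00; w01] and [mR_A; mR_B] = S·[w10; w11]:
  w00 = -1, w01 = 1/2, w10 = -1/2, w11 = 1

-1 1/2 -1/2 1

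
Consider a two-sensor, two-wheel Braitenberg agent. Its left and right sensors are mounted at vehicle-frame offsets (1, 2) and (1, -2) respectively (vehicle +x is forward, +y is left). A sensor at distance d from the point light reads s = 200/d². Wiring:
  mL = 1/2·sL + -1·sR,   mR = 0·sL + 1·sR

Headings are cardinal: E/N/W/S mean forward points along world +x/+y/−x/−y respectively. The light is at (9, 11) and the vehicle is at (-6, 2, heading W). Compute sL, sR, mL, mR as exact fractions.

200/377 40/61 -8980/22997 40/61

left sensor world pos  = (-7, 0); dL² = 377
right sensor world pos = (-7, 4); dR² = 305
sL = 200/377 = 200/377
sR = 200/305 = 40/61
mL = 1/2·sL + -1·sR = -8980/22997
mR = 0·sL + 1·sR = 40/61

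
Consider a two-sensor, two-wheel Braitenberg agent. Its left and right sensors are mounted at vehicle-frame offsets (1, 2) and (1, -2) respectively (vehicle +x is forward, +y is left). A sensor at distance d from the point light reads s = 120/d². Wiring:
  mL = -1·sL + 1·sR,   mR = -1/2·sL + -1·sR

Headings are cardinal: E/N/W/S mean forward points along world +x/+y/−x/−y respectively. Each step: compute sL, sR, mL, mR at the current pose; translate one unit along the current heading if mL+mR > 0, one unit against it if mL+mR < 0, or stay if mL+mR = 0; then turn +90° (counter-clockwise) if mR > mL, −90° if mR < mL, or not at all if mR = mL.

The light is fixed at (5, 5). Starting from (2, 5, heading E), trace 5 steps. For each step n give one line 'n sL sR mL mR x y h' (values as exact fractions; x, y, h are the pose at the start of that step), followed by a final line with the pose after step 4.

n=0: pose=(2,5,E); sL=15, sR=15; mL=0, mR=-45/2; mL+mR=-45/2 → advance -1; mR−mL=-45/2 → turn -1·90°
n=1: pose=(1,5,S); sL=24, sR=120/37; mL=-768/37, mR=-564/37; mL+mR=-36 → advance -1; mR−mL=204/37 → turn +1·90°
n=2: pose=(1,6,E); sL=20/3, sR=12; mL=16/3, mR=-46/3; mL+mR=-10 → advance -1; mR−mL=-62/3 → turn -1·90°
n=3: pose=(0,6,S); sL=40/3, sR=120/49; mL=-1600/147, mR=-1340/147; mL+mR=-20 → advance -1; mR−mL=260/147 → turn +1·90°
n=4: pose=(0,7,E); sL=15/4, sR=15/2; mL=15/4, mR=-75/8; mL+mR=-45/8 → advance -1; mR−mL=-105/8 → turn -1·90°

0 15 15 0 -45/2 2 5 E
1 24 120/37 -768/37 -564/37 1 5 S
2 20/3 12 16/3 -46/3 1 6 E
3 40/3 120/49 -1600/147 -1340/147 0 6 S
4 15/4 15/2 15/4 -75/8 0 7 E
final -1 7 S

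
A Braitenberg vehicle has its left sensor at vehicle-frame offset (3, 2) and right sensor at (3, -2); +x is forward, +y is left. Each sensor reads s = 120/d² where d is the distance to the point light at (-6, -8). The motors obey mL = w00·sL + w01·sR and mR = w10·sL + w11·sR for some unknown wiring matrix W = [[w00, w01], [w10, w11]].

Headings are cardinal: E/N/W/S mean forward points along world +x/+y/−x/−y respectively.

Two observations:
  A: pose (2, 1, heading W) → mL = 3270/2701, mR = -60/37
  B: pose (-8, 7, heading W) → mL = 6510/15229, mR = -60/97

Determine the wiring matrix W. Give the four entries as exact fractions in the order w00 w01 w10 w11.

1 -1/2 -1 0

obs A: pose=(2,1,W) → sL=60/37, sR=60/73, mL=3270/2701, mR=-60/37
obs B: pose=(-8,7,W) → sL=60/97, sR=60/157, mL=6510/15229, mR=-60/97
sensor matrix S = [[60/37, 60/73], [60/97, 60/157]]; det S = 4579200/41133529
solve [mL_A; mL_B] = S·[w00; w01] and [mR_A; mR_B] = S·[w10; w11]:
  w00 = 1, w01 = -1/2, w10 = -1, w11 = 0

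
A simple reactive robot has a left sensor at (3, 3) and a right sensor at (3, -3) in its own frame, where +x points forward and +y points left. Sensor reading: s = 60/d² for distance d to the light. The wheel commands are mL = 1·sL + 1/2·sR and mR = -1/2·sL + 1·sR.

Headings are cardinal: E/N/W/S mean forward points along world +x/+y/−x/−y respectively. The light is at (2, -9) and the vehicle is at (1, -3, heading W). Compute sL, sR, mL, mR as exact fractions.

12/5 60/97 1314/485 -282/485

left sensor world pos  = (-2, -6); dL² = 25
right sensor world pos = (-2, 0); dR² = 97
sL = 60/25 = 12/5
sR = 60/97 = 60/97
mL = 1·sL + 1/2·sR = 1314/485
mR = -1/2·sL + 1·sR = -282/485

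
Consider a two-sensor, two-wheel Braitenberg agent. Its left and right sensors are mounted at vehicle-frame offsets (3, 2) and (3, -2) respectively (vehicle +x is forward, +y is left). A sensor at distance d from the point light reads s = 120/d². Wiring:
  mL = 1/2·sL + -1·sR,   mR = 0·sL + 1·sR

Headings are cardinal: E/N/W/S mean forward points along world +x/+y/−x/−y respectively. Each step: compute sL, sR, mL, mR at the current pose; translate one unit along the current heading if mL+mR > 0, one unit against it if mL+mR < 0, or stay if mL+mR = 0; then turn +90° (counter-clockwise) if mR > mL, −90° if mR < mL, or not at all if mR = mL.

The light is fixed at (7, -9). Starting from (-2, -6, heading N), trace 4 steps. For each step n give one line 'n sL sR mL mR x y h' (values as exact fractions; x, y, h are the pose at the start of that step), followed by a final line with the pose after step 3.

n=0: pose=(-2,-6,N); sL=120/157, sR=24/17; mL=-2748/2669, mR=24/17; mL+mR=60/157 → advance +1; mR−mL=6516/2669 → turn +1·90°
n=1: pose=(-2,-5,W); sL=30/37, sR=2/3; mL=-29/111, mR=2/3; mL+mR=15/37 → advance +1; mR−mL=103/111 → turn +1·90°
n=2: pose=(-3,-5,S); sL=24/13, sR=24/29; mL=36/377, mR=24/29; mL+mR=12/13 → advance +1; mR−mL=276/377 → turn +1·90°
n=3: pose=(-3,-6,E); sL=60/37, sR=12/5; mL=-294/185, mR=12/5; mL+mR=30/37 → advance +1; mR−mL=738/185 → turn +1·90°

0 120/157 24/17 -2748/2669 24/17 -2 -6 N
1 30/37 2/3 -29/111 2/3 -2 -5 W
2 24/13 24/29 36/377 24/29 -3 -5 S
3 60/37 12/5 -294/185 12/5 -3 -6 E
final -2 -6 N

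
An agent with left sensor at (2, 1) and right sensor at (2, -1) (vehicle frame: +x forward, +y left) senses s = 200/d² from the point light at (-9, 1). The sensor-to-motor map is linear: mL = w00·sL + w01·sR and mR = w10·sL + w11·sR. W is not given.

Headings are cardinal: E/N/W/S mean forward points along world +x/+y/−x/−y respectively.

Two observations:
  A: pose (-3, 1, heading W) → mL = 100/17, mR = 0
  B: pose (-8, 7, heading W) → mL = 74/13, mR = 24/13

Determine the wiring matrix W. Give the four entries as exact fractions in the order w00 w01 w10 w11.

obs A: pose=(-3,1,W) → sL=200/17, sR=200/17, mL=100/17, mR=0
obs B: pose=(-8,7,W) → sL=100/13, sR=4, mL=74/13, mR=24/13
sensor matrix S = [[200/17, 200/17], [100/13, 4]]; det S = -9600/221
solve [mL_A; mL_B] = S·[w00; w01] and [mR_A; mR_B] = S·[w10; w11]:
  w00 = 1, w01 = -1/2, w10 = 1/2, w11 = -1/2

1 -1/2 1/2 -1/2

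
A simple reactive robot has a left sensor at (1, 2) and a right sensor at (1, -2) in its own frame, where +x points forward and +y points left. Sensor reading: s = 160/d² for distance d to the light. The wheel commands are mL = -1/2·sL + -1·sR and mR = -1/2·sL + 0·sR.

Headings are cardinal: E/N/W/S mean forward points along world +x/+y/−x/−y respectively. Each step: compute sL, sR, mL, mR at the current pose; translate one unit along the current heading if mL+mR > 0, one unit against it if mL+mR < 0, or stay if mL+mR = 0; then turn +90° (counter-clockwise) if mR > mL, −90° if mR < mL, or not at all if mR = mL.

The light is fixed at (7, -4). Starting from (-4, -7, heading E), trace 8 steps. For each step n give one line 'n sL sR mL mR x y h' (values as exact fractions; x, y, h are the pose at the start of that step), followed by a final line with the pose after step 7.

n=0: pose=(-4,-7,E); sL=160/101, sR=32/25; mL=-5232/2525, mR=-80/101; mL+mR=-7232/2525 → advance -1; mR−mL=32/25 → turn +1·90°
n=1: pose=(-5,-7,N); sL=4/5, sR=20/13; mL=-126/65, mR=-2/5; mL+mR=-152/65 → advance -1; mR−mL=20/13 → turn +1·90°
n=2: pose=(-5,-8,W); sL=32/41, sR=160/173; mL=-9328/7093, mR=-16/41; mL+mR=-12096/7093 → advance -1; mR−mL=160/173 → turn +1·90°
n=3: pose=(-4,-8,S); sL=80/53, sR=80/97; mL=-8120/5141, mR=-40/53; mL+mR=-12000/5141 → advance -1; mR−mL=80/97 → turn +1·90°
n=4: pose=(-4,-7,E); sL=160/101, sR=32/25; mL=-5232/2525, mR=-80/101; mL+mR=-7232/2525 → advance -1; mR−mL=32/25 → turn +1·90°
n=5: pose=(-5,-7,N); sL=4/5, sR=20/13; mL=-126/65, mR=-2/5; mL+mR=-152/65 → advance -1; mR−mL=20/13 → turn +1·90°
n=6: pose=(-5,-8,W); sL=32/41, sR=160/173; mL=-9328/7093, mR=-16/41; mL+mR=-12096/7093 → advance -1; mR−mL=160/173 → turn +1·90°
n=7: pose=(-4,-8,S); sL=80/53, sR=80/97; mL=-8120/5141, mR=-40/53; mL+mR=-12000/5141 → advance -1; mR−mL=80/97 → turn +1·90°

0 160/101 32/25 -5232/2525 -80/101 -4 -7 E
1 4/5 20/13 -126/65 -2/5 -5 -7 N
2 32/41 160/173 -9328/7093 -16/41 -5 -8 W
3 80/53 80/97 -8120/5141 -40/53 -4 -8 S
4 160/101 32/25 -5232/2525 -80/101 -4 -7 E
5 4/5 20/13 -126/65 -2/5 -5 -7 N
6 32/41 160/173 -9328/7093 -16/41 -5 -8 W
7 80/53 80/97 -8120/5141 -40/53 -4 -8 S
final -4 -7 E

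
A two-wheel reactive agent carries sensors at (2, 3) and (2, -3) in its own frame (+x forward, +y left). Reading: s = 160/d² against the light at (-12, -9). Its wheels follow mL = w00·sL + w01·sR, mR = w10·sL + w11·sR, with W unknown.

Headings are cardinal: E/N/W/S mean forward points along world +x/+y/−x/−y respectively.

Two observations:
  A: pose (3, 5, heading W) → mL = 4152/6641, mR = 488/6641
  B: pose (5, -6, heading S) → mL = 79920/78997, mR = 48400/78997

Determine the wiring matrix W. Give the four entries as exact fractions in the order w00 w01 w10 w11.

obs A: pose=(3,5,W) → sL=16/29, sR=80/229, mL=4152/6641, mR=488/6641
obs B: pose=(5,-6,S) → sL=160/401, sR=160/197, mL=79920/78997, mR=48400/78997
sensor matrix S = [[16/29, 80/229], [160/401, 160/197]]; det S = 161955840/524619077
solve [mL_A; mL_B] = S·[w00; w01] and [mR_A; mR_B] = S·[w10; w11]:
  w00 = 1/2, w01 = 1, w10 = -1/2, w11 = 1

1/2 1 -1/2 1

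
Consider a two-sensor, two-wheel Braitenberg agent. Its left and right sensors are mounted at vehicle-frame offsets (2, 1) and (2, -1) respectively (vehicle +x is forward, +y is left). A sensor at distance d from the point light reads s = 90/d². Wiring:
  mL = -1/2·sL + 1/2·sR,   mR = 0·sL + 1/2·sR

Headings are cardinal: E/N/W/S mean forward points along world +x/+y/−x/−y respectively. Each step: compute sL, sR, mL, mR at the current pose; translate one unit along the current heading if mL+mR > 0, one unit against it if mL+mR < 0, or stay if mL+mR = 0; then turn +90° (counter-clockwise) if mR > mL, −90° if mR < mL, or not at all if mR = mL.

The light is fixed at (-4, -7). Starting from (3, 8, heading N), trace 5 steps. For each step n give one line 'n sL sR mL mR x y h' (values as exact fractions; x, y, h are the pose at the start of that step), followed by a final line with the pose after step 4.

n=0: pose=(3,8,N); sL=18/65, sR=90/353; mL=-252/22945, mR=45/353; mL+mR=2673/22945 → advance +1; mR−mL=9/65 → turn +1·90°
n=1: pose=(3,9,W); sL=9/25, sR=45/157; mL=-144/3925, mR=45/314; mL+mR=837/7850 → advance +1; mR−mL=9/50 → turn +1·90°
n=2: pose=(2,9,S); sL=18/49, sR=90/221; mL=216/10829, mR=45/221; mL+mR=2421/10829 → advance +1; mR−mL=9/49 → turn +1·90°
n=3: pose=(2,8,E); sL=9/32, sR=9/26; mL=27/832, mR=9/52; mL+mR=171/832 → advance +1; mR−mL=9/64 → turn +1·90°
n=4: pose=(3,8,N); sL=18/65, sR=90/353; mL=-252/22945, mR=45/353; mL+mR=2673/22945 → advance +1; mR−mL=9/65 → turn +1·90°

0 18/65 90/353 -252/22945 45/353 3 8 N
1 9/25 45/157 -144/3925 45/314 3 9 W
2 18/49 90/221 216/10829 45/221 2 9 S
3 9/32 9/26 27/832 9/52 2 8 E
4 18/65 90/353 -252/22945 45/353 3 8 N
final 3 9 W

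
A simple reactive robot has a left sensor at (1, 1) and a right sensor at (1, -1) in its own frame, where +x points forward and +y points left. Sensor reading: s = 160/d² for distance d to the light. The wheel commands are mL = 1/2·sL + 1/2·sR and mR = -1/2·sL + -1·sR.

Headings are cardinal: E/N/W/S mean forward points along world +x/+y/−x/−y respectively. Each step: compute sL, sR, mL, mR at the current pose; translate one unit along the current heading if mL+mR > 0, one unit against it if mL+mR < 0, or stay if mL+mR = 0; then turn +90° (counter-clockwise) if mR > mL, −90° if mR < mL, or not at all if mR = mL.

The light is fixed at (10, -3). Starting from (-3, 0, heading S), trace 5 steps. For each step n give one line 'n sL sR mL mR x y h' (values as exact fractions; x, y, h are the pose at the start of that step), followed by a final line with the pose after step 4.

n=0: pose=(-3,0,S); sL=40/37, sR=4/5; mL=174/185, mR=-248/185; mL+mR=-2/5 → advance -1; mR−mL=-422/185 → turn -1·90°
n=1: pose=(-3,1,W); sL=32/41, sR=160/221; mL=6816/9061, mR=-10096/9061; mL+mR=-80/221 → advance -1; mR−mL=-16912/9061 → turn -1·90°
n=2: pose=(-2,1,N); sL=80/97, sR=80/73; mL=6800/7081, mR=-10680/7081; mL+mR=-40/73 → advance -1; mR−mL=-17480/7081 → turn -1·90°
n=3: pose=(-2,0,E); sL=160/137, sR=32/25; mL=4192/3425, mR=-6384/3425; mL+mR=-16/25 → advance -1; mR−mL=-10576/3425 → turn -1·90°
n=4: pose=(-3,0,S); sL=40/37, sR=4/5; mL=174/185, mR=-248/185; mL+mR=-2/5 → advance -1; mR−mL=-422/185 → turn -1·90°

0 40/37 4/5 174/185 -248/185 -3 0 S
1 32/41 160/221 6816/9061 -10096/9061 -3 1 W
2 80/97 80/73 6800/7081 -10680/7081 -2 1 N
3 160/137 32/25 4192/3425 -6384/3425 -2 0 E
4 40/37 4/5 174/185 -248/185 -3 0 S
final -3 1 W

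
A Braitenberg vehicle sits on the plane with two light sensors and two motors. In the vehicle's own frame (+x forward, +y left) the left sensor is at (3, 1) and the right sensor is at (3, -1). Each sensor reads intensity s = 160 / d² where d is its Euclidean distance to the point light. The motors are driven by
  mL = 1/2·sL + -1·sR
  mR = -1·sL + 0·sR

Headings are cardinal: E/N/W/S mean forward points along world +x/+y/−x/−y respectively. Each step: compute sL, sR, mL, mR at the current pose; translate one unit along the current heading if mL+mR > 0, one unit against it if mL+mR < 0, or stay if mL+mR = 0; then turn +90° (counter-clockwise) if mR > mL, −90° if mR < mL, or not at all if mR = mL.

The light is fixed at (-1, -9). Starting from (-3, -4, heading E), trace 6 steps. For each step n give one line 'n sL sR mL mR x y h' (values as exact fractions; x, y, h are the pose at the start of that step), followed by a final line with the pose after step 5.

n=0: pose=(-3,-4,E); sL=160/37, sR=160/17; mL=-4560/629, mR=-160/37; mL+mR=-7280/629 → advance -1; mR−mL=1840/629 → turn +1·90°
n=1: pose=(-4,-4,N); sL=2, sR=40/17; mL=-23/17, mR=-2; mL+mR=-57/17 → advance -1; mR−mL=-11/17 → turn -1·90°
n=2: pose=(-4,-5,E); sL=32/5, sR=160/9; mL=-656/45, mR=-32/5; mL+mR=-944/45 → advance -1; mR−mL=368/45 → turn +1·90°
n=3: pose=(-5,-5,N); sL=80/37, sR=80/29; mL=-1800/1073, mR=-80/37; mL+mR=-4120/1073 → advance -1; mR−mL=-520/1073 → turn -1·90°
n=4: pose=(-5,-6,E); sL=160/17, sR=32; mL=-464/17, mR=-160/17; mL+mR=-624/17 → advance -1; mR−mL=304/17 → turn +1·90°
n=5: pose=(-6,-6,N); sL=20/9, sR=40/13; mL=-230/117, mR=-20/9; mL+mR=-490/117 → advance -1; mR−mL=-10/39 → turn -1·90°

0 160/37 160/17 -4560/629 -160/37 -3 -4 E
1 2 40/17 -23/17 -2 -4 -4 N
2 32/5 160/9 -656/45 -32/5 -4 -5 E
3 80/37 80/29 -1800/1073 -80/37 -5 -5 N
4 160/17 32 -464/17 -160/17 -5 -6 E
5 20/9 40/13 -230/117 -20/9 -6 -6 N
final -6 -7 E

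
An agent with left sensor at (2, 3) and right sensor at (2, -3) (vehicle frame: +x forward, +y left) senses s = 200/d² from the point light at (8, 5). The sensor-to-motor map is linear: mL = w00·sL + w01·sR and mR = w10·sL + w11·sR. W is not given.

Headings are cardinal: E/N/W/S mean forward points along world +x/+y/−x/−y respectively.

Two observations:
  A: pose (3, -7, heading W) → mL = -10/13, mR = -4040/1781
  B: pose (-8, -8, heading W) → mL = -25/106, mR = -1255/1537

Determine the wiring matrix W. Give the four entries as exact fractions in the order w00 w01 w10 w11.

obs A: pose=(3,-7,W) → sL=100/137, sR=20/13, mL=-10/13, mR=-4040/1781
obs B: pose=(-8,-8,W) → sL=10/29, sR=25/53, mL=-25/106, mR=-1255/1537
sensor matrix S = [[100/137, 20/13], [10/29, 25/53]]; det S = -509700/2737397
solve [mL_A; mL_B] = S·[w00; w01] and [mR_A; mR_B] = S·[w10; w11]:
  w00 = 0, w01 = -1/2, w10 = -1, w11 = -1

0 -1/2 -1 -1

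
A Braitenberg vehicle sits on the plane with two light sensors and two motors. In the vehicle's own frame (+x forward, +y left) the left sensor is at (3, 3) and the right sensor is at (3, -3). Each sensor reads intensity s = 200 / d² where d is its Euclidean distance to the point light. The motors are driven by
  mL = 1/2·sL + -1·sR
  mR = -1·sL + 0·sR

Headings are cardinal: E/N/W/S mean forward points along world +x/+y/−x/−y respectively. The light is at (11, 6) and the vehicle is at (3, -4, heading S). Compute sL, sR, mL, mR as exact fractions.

100/97 20/29 -490/2813 -100/97

left sensor world pos  = (6, -7); dL² = 194
right sensor world pos = (0, -7); dR² = 290
sL = 200/194 = 100/97
sR = 200/290 = 20/29
mL = 1/2·sL + -1·sR = -490/2813
mR = -1·sL + 0·sR = -100/97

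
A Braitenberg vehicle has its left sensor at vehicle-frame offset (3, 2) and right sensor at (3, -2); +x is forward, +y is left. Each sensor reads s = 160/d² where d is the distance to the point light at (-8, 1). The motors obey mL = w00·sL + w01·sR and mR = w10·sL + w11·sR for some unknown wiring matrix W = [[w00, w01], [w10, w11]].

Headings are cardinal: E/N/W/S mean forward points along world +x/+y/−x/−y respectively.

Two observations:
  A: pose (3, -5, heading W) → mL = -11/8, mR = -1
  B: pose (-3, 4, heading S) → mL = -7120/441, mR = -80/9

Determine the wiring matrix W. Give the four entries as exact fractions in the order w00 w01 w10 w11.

obs A: pose=(3,-5,W) → sL=5/4, sR=2, mL=-11/8, mR=-1
obs B: pose=(-3,4,S) → sL=160/49, sR=160/9, mL=-7120/441, mR=-80/9
sensor matrix S = [[5/4, 2], [160/49, 160/9]]; det S = 6920/441
solve [mL_A; mL_B] = S·[w00; w01] and [mR_A; mR_B] = S·[w10; w11]:
  w00 = 1/2, w01 = -1, w10 = 0, w11 = -1/2

1/2 -1 0 -1/2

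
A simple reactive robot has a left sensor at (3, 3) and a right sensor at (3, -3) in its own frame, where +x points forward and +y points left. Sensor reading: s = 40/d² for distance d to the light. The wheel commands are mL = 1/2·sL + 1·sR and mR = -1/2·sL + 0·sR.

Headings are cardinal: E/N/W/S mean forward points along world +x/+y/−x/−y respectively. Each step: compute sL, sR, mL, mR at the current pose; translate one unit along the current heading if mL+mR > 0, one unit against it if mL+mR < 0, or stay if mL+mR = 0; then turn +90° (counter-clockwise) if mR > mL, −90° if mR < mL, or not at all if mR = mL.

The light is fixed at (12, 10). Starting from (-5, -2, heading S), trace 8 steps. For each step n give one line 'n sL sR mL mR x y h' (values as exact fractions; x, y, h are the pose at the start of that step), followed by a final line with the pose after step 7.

0 40/421 8/125 5868/52625 -20/421 -5 -2 S
1 5/82 2/25 453/4100 -5/164 -5 -3 W
2 40/541 8/65 5628/35165 -20/541 -6 -3 N
3 20/153 4/45 118/765 -10/153 -6 -2 E
4 40/421 8/125 5868/52625 -20/421 -5 -2 S
5 5/82 2/25 453/4100 -5/164 -5 -3 W
6 40/541 8/65 5628/35165 -20/541 -6 -3 N
7 20/153 4/45 118/765 -10/153 -6 -2 E
final -5 -2 S

n=0: pose=(-5,-2,S); sL=40/421, sR=8/125; mL=5868/52625, mR=-20/421; mL+mR=8/125 → advance +1; mR−mL=-8368/52625 → turn -1·90°
n=1: pose=(-5,-3,W); sL=5/82, sR=2/25; mL=453/4100, mR=-5/164; mL+mR=2/25 → advance +1; mR−mL=-289/2050 → turn -1·90°
n=2: pose=(-6,-3,N); sL=40/541, sR=8/65; mL=5628/35165, mR=-20/541; mL+mR=8/65 → advance +1; mR−mL=-6928/35165 → turn -1·90°
n=3: pose=(-6,-2,E); sL=20/153, sR=4/45; mL=118/765, mR=-10/153; mL+mR=4/45 → advance +1; mR−mL=-56/255 → turn -1·90°
n=4: pose=(-5,-2,S); sL=40/421, sR=8/125; mL=5868/52625, mR=-20/421; mL+mR=8/125 → advance +1; mR−mL=-8368/52625 → turn -1·90°
n=5: pose=(-5,-3,W); sL=5/82, sR=2/25; mL=453/4100, mR=-5/164; mL+mR=2/25 → advance +1; mR−mL=-289/2050 → turn -1·90°
n=6: pose=(-6,-3,N); sL=40/541, sR=8/65; mL=5628/35165, mR=-20/541; mL+mR=8/65 → advance +1; mR−mL=-6928/35165 → turn -1·90°
n=7: pose=(-6,-2,E); sL=20/153, sR=4/45; mL=118/765, mR=-10/153; mL+mR=4/45 → advance +1; mR−mL=-56/255 → turn -1·90°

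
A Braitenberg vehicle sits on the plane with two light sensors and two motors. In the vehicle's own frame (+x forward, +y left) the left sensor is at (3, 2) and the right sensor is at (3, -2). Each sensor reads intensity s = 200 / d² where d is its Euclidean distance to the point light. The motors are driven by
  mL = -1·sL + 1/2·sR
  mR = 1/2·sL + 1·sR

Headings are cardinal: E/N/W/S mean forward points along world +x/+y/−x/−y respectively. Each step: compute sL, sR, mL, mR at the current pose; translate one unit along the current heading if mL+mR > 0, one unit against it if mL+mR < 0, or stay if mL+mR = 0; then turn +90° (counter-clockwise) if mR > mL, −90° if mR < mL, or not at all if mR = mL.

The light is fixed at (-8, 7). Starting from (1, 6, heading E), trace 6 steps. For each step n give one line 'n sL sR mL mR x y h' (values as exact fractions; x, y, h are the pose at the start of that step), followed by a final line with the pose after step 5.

n=0: pose=(1,6,E); sL=40/29, sR=200/153; mL=-3220/4437, mR=8860/4437; mL+mR=1880/1479 → advance +1; mR−mL=12080/4437 → turn +1·90°
n=1: pose=(2,6,N); sL=50/17, sR=50/37; mL=-1425/629, mR=1775/629; mL+mR=350/629 → advance +1; mR−mL=3200/629 → turn +1·90°
n=2: pose=(2,7,W); sL=200/53, sR=200/53; mL=-100/53, mR=300/53; mL+mR=200/53 → advance +1; mR−mL=400/53 → turn +1·90°
n=3: pose=(1,7,S); sL=20/13, sR=100/29; mL=70/377, mR=1590/377; mL+mR=1660/377 → advance +1; mR−mL=1520/377 → turn +1·90°
n=4: pose=(1,6,E); sL=40/29, sR=200/153; mL=-3220/4437, mR=8860/4437; mL+mR=1880/1479 → advance +1; mR−mL=12080/4437 → turn +1·90°
n=5: pose=(2,6,N); sL=50/17, sR=50/37; mL=-1425/629, mR=1775/629; mL+mR=350/629 → advance +1; mR−mL=3200/629 → turn +1·90°

0 40/29 200/153 -3220/4437 8860/4437 1 6 E
1 50/17 50/37 -1425/629 1775/629 2 6 N
2 200/53 200/53 -100/53 300/53 2 7 W
3 20/13 100/29 70/377 1590/377 1 7 S
4 40/29 200/153 -3220/4437 8860/4437 1 6 E
5 50/17 50/37 -1425/629 1775/629 2 6 N
final 2 7 W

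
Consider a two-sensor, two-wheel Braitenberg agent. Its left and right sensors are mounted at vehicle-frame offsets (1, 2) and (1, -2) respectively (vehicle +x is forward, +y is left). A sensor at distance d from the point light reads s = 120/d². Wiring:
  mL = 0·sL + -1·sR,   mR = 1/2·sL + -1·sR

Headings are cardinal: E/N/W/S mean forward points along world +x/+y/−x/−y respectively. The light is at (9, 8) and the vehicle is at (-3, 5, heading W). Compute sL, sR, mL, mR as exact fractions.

left sensor world pos  = (-4, 3); dL² = 194
right sensor world pos = (-4, 7); dR² = 170
sL = 120/194 = 60/97
sR = 120/170 = 12/17
mL = 0·sL + -1·sR = -12/17
mR = 1/2·sL + -1·sR = -654/1649

60/97 12/17 -12/17 -654/1649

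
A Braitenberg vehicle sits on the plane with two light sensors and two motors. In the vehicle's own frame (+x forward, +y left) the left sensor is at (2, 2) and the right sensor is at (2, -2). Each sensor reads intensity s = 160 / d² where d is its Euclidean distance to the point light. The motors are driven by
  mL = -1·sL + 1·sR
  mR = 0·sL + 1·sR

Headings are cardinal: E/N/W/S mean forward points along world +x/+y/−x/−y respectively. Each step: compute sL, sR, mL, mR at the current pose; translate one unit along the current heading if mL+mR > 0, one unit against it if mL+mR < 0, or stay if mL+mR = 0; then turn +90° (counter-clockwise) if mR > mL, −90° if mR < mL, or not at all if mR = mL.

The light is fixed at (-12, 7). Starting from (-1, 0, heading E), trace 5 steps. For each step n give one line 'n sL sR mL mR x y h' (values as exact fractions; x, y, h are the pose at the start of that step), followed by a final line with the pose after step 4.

n=0: pose=(-1,0,E); sL=80/97, sR=16/25; mL=-448/2425, mR=16/25; mL+mR=1104/2425 → advance +1; mR−mL=80/97 → turn +1·90°
n=1: pose=(0,0,N); sL=32/25, sR=160/221; mL=-3072/5525, mR=160/221; mL+mR=928/5525 → advance +1; mR−mL=32/25 → turn +1·90°
n=2: pose=(0,1,W); sL=40/41, sR=40/29; mL=480/1189, mR=40/29; mL+mR=2120/1189 → advance +1; mR−mL=40/41 → turn +1·90°
n=3: pose=(-1,1,S); sL=160/233, sR=32/29; mL=2816/6757, mR=32/29; mL+mR=10272/6757 → advance +1; mR−mL=160/233 → turn +1·90°
n=4: pose=(-1,0,E); sL=80/97, sR=16/25; mL=-448/2425, mR=16/25; mL+mR=1104/2425 → advance +1; mR−mL=80/97 → turn +1·90°

0 80/97 16/25 -448/2425 16/25 -1 0 E
1 32/25 160/221 -3072/5525 160/221 0 0 N
2 40/41 40/29 480/1189 40/29 0 1 W
3 160/233 32/29 2816/6757 32/29 -1 1 S
4 80/97 16/25 -448/2425 16/25 -1 0 E
final 0 0 N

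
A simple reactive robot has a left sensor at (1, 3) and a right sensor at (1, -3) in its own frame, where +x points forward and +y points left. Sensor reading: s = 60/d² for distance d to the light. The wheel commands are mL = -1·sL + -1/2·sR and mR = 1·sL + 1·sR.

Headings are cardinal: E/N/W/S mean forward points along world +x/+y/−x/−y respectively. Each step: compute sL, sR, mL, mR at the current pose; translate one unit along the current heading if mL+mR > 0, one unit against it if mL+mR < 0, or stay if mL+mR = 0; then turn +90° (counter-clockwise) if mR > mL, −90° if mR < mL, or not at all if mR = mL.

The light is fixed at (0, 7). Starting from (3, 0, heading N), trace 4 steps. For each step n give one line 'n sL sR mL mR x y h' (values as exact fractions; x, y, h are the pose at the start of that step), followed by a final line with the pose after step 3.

0 5/3 5/6 -25/12 5/2 3 0 N
1 12/17 60/13 -666/221 1176/221 3 1 W
2 30/37 6/5 -261/185 372/185 2 1 S
3 12/5 60/109 -1458/545 1608/545 2 0 E
final 3 0 N

n=0: pose=(3,0,N); sL=5/3, sR=5/6; mL=-25/12, mR=5/2; mL+mR=5/12 → advance +1; mR−mL=55/12 → turn +1·90°
n=1: pose=(3,1,W); sL=12/17, sR=60/13; mL=-666/221, mR=1176/221; mL+mR=30/13 → advance +1; mR−mL=1842/221 → turn +1·90°
n=2: pose=(2,1,S); sL=30/37, sR=6/5; mL=-261/185, mR=372/185; mL+mR=3/5 → advance +1; mR−mL=633/185 → turn +1·90°
n=3: pose=(2,0,E); sL=12/5, sR=60/109; mL=-1458/545, mR=1608/545; mL+mR=30/109 → advance +1; mR−mL=3066/545 → turn +1·90°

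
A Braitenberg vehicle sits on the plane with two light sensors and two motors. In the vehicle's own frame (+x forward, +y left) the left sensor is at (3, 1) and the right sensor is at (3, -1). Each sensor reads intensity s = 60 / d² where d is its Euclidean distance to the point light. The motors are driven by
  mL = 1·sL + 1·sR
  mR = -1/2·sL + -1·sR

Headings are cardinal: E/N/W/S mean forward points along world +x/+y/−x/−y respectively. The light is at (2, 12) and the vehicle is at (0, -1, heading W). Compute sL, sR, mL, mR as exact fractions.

left sensor world pos  = (-3, -2); dL² = 221
right sensor world pos = (-3, 0); dR² = 169
sL = 60/221 = 60/221
sR = 60/169 = 60/169
mL = 1·sL + 1·sR = 1800/2873
mR = -1/2·sL + -1·sR = -1410/2873

60/221 60/169 1800/2873 -1410/2873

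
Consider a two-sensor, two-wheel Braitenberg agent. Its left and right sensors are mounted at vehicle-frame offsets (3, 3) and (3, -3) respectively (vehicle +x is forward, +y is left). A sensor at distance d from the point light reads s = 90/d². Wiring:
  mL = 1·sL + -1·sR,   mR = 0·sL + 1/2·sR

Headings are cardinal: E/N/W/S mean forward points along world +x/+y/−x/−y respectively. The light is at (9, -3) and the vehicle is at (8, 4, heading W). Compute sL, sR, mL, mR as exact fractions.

45/16 45/58 945/464 45/116

left sensor world pos  = (5, 1); dL² = 32
right sensor world pos = (5, 7); dR² = 116
sL = 90/32 = 45/16
sR = 90/116 = 45/58
mL = 1·sL + -1·sR = 945/464
mR = 0·sL + 1/2·sR = 45/116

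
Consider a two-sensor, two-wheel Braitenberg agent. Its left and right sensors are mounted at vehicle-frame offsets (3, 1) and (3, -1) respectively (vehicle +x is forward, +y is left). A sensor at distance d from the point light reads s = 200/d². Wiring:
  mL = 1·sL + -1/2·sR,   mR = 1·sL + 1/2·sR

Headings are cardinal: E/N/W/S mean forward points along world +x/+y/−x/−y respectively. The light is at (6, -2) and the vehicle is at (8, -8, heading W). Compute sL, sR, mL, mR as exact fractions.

4 100/13 2/13 102/13

left sensor world pos  = (5, -9); dL² = 50
right sensor world pos = (5, -7); dR² = 26
sL = 200/50 = 4
sR = 200/26 = 100/13
mL = 1·sL + -1/2·sR = 2/13
mR = 1·sL + 1/2·sR = 102/13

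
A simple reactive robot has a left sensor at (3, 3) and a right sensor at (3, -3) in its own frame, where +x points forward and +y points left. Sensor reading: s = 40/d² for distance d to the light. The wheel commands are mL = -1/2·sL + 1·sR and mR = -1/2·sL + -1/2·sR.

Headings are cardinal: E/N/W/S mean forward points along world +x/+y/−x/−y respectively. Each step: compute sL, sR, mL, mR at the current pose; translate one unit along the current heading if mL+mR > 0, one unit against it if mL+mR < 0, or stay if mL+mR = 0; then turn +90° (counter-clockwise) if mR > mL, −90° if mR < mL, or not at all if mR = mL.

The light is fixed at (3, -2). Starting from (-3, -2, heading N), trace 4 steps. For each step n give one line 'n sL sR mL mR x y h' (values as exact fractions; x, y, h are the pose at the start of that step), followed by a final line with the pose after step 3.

n=0: pose=(-3,-2,N); sL=4/9, sR=20/9; mL=2, mR=-4/3; mL+mR=2/3 → advance +1; mR−mL=-10/3 → turn -1·90°
n=1: pose=(-3,-1,E); sL=8/5, sR=40/13; mL=148/65, mR=-152/65; mL+mR=-4/65 → advance -1; mR−mL=-60/13 → turn -1·90°
n=2: pose=(-4,-1,S); sL=2, sR=5/13; mL=-8/13, mR=-31/26; mL+mR=-47/26 → advance -1; mR−mL=-15/26 → turn -1·90°
n=3: pose=(-4,0,W); sL=40/101, sR=8/25; mL=308/2525, mR=-904/2525; mL+mR=-596/2525 → advance -1; mR−mL=-12/25 → turn -1·90°

0 4/9 20/9 2 -4/3 -3 -2 N
1 8/5 40/13 148/65 -152/65 -3 -1 E
2 2 5/13 -8/13 -31/26 -4 -1 S
3 40/101 8/25 308/2525 -904/2525 -4 0 W
final -3 0 N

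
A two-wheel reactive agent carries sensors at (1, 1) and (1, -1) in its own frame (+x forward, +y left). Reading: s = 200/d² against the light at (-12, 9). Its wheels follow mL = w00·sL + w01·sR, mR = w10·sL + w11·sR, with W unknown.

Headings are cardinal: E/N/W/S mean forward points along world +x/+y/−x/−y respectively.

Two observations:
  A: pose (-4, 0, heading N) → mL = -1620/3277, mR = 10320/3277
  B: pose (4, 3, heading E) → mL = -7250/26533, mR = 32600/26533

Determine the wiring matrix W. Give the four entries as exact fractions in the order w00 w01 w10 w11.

obs A: pose=(-4,0,N) → sL=200/113, sR=40/29, mL=-1620/3277, mR=10320/3277
obs B: pose=(4,3,E) → sL=100/157, sR=100/169, mL=-7250/26533, mR=32600/26533
sensor matrix S = [[200/113, 40/29], [100/157, 100/169]]; det S = 14672000/86948641
solve [mL_A; mL_B] = S·[w00; w01] and [mR_A; mR_B] = S·[w10; w11]:
  w00 = 1/2, w01 = -1, w10 = 1, w11 = 1

1/2 -1 1 1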